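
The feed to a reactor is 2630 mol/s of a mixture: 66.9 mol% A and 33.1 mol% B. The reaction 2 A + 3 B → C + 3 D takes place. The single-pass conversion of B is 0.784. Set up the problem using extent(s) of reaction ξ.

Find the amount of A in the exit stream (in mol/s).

B reacted = 0.784 × 870.5 = 682.5 mol/s; ν_B = −3, so ξ = 682.5/3 = 227.5 mol/s.
Outlet amounts (n = n₀ + ν ξ):
  A: 1759 − 2(227.5) = 1304
  B: 870.5 − 3(227.5) = 188
  C: 0 + 1(227.5) = 227.5
  D: 0 + 3(227.5) = 682.5

1300 mol/s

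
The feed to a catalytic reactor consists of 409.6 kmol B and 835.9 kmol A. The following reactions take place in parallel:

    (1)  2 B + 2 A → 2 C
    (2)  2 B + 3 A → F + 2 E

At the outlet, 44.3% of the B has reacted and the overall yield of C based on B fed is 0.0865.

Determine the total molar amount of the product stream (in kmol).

Yield of C: 2ξ₁ / 409.6 = 0.0865 → ξ₁ = 17.72 kmol.
Conversion of B: 2ξ₁ + 2ξ₂ = 0.443 × 409.6 = 181.5 → ξ₂ = 73.01 kmol.
Outlet amounts (n = n₀ + Σ ν·ξ):
  B: 409.6 − 2(17.72) − 2(73.01) = 228.1
  A: 835.9 − 2(17.72) − 3(73.01) = 581.4
  C: 0 + 2(17.72) = 35.43
  F: 0 + 1(73.01) = 73.01
  E: 0 + 2(73.01) = 146
Total out = 228.1 + 581.4 + 35.43 + 73.01 + 146 = 1064 kmol.

1060 kmol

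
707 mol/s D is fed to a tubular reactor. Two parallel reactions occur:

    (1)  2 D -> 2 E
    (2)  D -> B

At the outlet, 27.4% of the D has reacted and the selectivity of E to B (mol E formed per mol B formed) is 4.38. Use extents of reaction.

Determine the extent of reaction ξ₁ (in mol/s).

ξ₁ = 78.9 mol/s

Conversion of D: D consumed = 0.274 × 707 = 193.7 mol/s = 2ξ₁ + 1ξ₂.
Selectivity: 2ξ₁ / (1ξ₂) = 4.38 → ξ₁ = 2.19 ξ₂.
Substitute: (2·2.19 + 1) ξ₂ = 193.7 → ξ₂ = 36.01 mol/s, ξ₁ = 78.86 mol/s.
Outlet amounts (n = n₀ + Σ ν·ξ):
  D: 707 − 2(78.86) − 1(36.01) = 513.3
  E: 0 + 2(78.86) = 157.7
  B: 0 + 1(36.01) = 36.01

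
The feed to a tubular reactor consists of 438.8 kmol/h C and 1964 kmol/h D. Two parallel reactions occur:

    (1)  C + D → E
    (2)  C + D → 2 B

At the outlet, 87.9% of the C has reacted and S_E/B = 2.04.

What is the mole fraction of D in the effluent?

Conversion of C: C consumed = 0.879 × 438.8 = 385.7 kmol/h = 1ξ₁ + 1ξ₂.
Selectivity: 1ξ₁ / (2ξ₂) = 2.04 → ξ₁ = 4.08 ξ₂.
Substitute: (1·4.08 + 1) ξ₂ = 385.7 → ξ₂ = 75.93 kmol/h, ξ₁ = 309.8 kmol/h.
Outlet amounts (n = n₀ + Σ ν·ξ):
  C: 438.8 − 1(309.8) − 1(75.93) = 53.09
  D: 1964 − 1(309.8) − 1(75.93) = 1578
  E: 0 + 1(309.8) = 309.8
  B: 0 + 2(75.93) = 151.9
Total out = 2093 kmol/h; y_D = 1578 / 2093 = 0.7541.

0.754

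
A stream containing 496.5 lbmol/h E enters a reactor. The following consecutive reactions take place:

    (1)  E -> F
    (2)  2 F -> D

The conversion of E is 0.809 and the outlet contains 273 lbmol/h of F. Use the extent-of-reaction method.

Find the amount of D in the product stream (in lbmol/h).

64.3 lbmol/h

Conversion of E: E consumed = 1ξ₁ = 0.809 × 496.5 → ξ₁ = 401.7 lbmol/h.
F balance: n_F = 0 + 1ξ₁ − 2ξ₂ = 273 → ξ₂ = (1·401.7 − 273)/2 = 64.33 lbmol/h.
Outlet amounts (n = n₀ + Σ ν·ξ):
  E: 496.5 − 1(401.7) = 94.83
  F: 0 + 1(401.7) − 2(64.33) = 273
  D: 0 + 1(64.33) = 64.33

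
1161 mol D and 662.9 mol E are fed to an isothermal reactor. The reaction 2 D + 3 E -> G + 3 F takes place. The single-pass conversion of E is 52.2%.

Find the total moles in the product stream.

E reacted = 0.522 × 662.9 = 346 mol; ν_E = −3, so ξ = 346/3 = 115.3 mol.
Outlet amounts (n = n₀ + ν ξ):
  D: 1161 − 2(115.3) = 930.3
  E: 662.9 − 3(115.3) = 316.9
  G: 0 + 1(115.3) = 115.3
  F: 0 + 3(115.3) = 346
Total out = 930.3 + 316.9 + 115.3 + 346 = 1709 mol.

1710 mol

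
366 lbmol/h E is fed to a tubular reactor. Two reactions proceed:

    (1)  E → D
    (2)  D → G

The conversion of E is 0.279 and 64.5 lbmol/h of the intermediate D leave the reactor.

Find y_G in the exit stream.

0.103

Conversion of E: E consumed = 1ξ₁ = 0.279 × 366 → ξ₁ = 102.1 lbmol/h.
D balance: n_D = 0 + 1ξ₁ − 1ξ₂ = 64.5 → ξ₂ = (1·102.1 − 64.5)/1 = 37.61 lbmol/h.
Outlet amounts (n = n₀ + Σ ν·ξ):
  E: 366 − 1(102.1) = 263.9
  D: 0 + 1(102.1) − 1(37.61) = 64.5
  G: 0 + 1(37.61) = 37.61
Total out = 366 lbmol/h; y_G = 37.61 / 366 = 0.1028.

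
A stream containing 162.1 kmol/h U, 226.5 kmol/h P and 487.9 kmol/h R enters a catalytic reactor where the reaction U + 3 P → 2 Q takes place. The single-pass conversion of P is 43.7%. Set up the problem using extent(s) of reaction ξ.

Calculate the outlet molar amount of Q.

P reacted = 0.437 × 226.5 = 98.98 kmol/h; ν_P = −3, so ξ = 98.98/3 = 32.99 kmol/h.
Outlet amounts (n = n₀ + ν ξ):
  U: 162.1 − 1(32.99) = 129.1
  P: 226.5 − 3(32.99) = 127.5
  Q: 0 + 2(32.99) = 65.99
  R: 487.9 (inert)

66 kmol/h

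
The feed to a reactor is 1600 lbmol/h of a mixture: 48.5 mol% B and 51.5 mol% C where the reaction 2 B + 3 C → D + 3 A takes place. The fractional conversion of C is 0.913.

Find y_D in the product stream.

C reacted = 0.913 × 824 = 752.3 lbmol/h; ν_C = −3, so ξ = 752.3/3 = 250.8 lbmol/h.
Outlet amounts (n = n₀ + ν ξ):
  B: 776 − 2(250.8) = 274.5
  C: 824 − 3(250.8) = 71.69
  D: 0 + 1(250.8) = 250.8
  A: 0 + 3(250.8) = 752.3
Total out = 1349 lbmol/h; y_D = 250.8 / 1349 = 0.1859.

0.186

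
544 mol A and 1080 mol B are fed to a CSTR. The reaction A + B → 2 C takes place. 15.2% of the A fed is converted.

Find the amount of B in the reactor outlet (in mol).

A reacted = 0.152 × 544 = 82.69 mol; ν_A = −1, so ξ = 82.69/1 = 82.69 mol.
Outlet amounts (n = n₀ + ν ξ):
  A: 544 − 1(82.69) = 461.3
  B: 1080 − 1(82.69) = 997.3
  C: 0 + 2(82.69) = 165.4

997 mol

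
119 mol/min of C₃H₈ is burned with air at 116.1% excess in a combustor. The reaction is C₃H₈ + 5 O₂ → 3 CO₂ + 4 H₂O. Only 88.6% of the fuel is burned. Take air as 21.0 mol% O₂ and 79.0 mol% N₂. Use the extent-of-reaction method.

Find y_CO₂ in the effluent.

0.0498

Stoichiometric O₂ = 5 × 119 = 595 mol/min; O₂ fed = 595 × 2.161 = 1286 mol/min.
N₂ fed = 1286 × 79/21 = 4837 mol/min.
Fuel reacted = 0.886 × 119 → ξ = 105.4 mol/min.
Outlet (n = n₀ + ν ξ):
  C₃H₈: 119 − 1(105.4) = 13.57
  O₂: 1286 − 5(105.4) = 758.6
  N₂: 4837 (inert)
  CO₂: 0 + 3(105.4) = 316.3
  H₂O: 0 + 4(105.4) = 421.7
Total out = 6347 mol/min; y_CO₂ = 316.3 / 6347 = 0.04983.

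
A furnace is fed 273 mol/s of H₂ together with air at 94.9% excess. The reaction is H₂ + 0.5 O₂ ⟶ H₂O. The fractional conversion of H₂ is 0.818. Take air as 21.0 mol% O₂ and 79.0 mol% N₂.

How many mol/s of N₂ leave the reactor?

1000 mol/s

Stoichiometric O₂ = 0.5 × 273 = 136.5 mol/s; O₂ fed = 136.5 × 1.949 = 266 mol/s.
N₂ fed = 266 × 79/21 = 1001 mol/s.
Fuel reacted = 0.818 × 273 → ξ = 223.3 mol/s.
Outlet (n = n₀ + ν ξ):
  H₂: 273 − 1(223.3) = 49.69
  O₂: 266 − 0.5(223.3) = 154.4
  N₂: 1001 (inert)
  H₂O: 0 + 1(223.3) = 223.3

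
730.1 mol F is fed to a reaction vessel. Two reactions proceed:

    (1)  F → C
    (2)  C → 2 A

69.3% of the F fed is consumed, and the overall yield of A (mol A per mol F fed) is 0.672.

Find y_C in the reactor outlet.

Conversion of F: F consumed = 1ξ₁ = 0.693 × 730.1 → ξ₁ = 506 mol.
Yield of A: 2ξ₂ / 730.1 = 0.672 → ξ₂ = 245.3 mol.
Outlet amounts (n = n₀ + Σ ν·ξ):
  F: 730.1 − 1(506) = 224.1
  C: 0 + 1(506) − 1(245.3) = 260.6
  A: 0 + 2(245.3) = 490.6
Total out = 975.4 mol; y_C = 260.6 / 975.4 = 0.2672.

0.267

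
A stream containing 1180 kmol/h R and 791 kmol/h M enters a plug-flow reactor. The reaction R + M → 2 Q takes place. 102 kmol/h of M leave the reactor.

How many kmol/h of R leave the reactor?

For M: n = n₀ − 1ξ → 102 = 791 − 1ξ, giving ξ = 689 kmol/h.
Outlet amounts (n = n₀ + ν ξ):
  R: 1180 − 1(689) = 491
  M: 791 − 1(689) = 102
  Q: 0 + 2(689) = 1378

491 kmol/h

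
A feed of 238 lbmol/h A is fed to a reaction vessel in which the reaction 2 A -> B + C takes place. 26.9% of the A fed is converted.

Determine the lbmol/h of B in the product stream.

A reacted = 0.269 × 238 = 64.02 lbmol/h; ν_A = −2, so ξ = 64.02/2 = 32.01 lbmol/h.
Outlet amounts (n = n₀ + ν ξ):
  A: 238 − 2(32.01) = 174
  B: 0 + 1(32.01) = 32.01
  C: 0 + 1(32.01) = 32.01

32 lbmol/h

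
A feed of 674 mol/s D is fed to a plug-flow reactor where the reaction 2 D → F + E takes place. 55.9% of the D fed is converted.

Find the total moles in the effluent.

D reacted = 0.559 × 674 = 376.8 mol/s; ν_D = −2, so ξ = 376.8/2 = 188.4 mol/s.
Outlet amounts (n = n₀ + ν ξ):
  D: 674 − 2(188.4) = 297.2
  F: 0 + 1(188.4) = 188.4
  E: 0 + 1(188.4) = 188.4
Total out = 297.2 + 188.4 + 188.4 = 674 mol/s.

674 mol/s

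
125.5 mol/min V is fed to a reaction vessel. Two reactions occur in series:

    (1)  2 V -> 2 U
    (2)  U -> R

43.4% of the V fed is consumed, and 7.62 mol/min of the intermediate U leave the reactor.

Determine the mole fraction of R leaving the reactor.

Conversion of V: V consumed = 2ξ₁ = 0.434 × 125.5 → ξ₁ = 27.23 mol/min.
U balance: n_U = 0 + 2ξ₁ − 1ξ₂ = 7.62 → ξ₂ = (2·27.23 − 7.62)/1 = 46.85 mol/min.
Outlet amounts (n = n₀ + Σ ν·ξ):
  V: 125.5 − 2(27.23) = 71.03
  U: 0 + 2(27.23) − 1(46.85) = 7.62
  R: 0 + 1(46.85) = 46.85
Total out = 125.5 mol/min; y_R = 46.85 / 125.5 = 0.3733.

0.373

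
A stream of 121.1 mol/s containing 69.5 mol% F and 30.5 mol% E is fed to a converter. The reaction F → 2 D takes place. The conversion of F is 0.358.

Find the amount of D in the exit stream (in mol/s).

60.3 mol/s

F reacted = 0.358 × 84.16 = 30.13 mol/s; ν_F = −1, so ξ = 30.13/1 = 30.13 mol/s.
Outlet amounts (n = n₀ + ν ξ):
  F: 84.16 − 1(30.13) = 54.03
  D: 0 + 2(30.13) = 60.26
  E: 36.94 (inert)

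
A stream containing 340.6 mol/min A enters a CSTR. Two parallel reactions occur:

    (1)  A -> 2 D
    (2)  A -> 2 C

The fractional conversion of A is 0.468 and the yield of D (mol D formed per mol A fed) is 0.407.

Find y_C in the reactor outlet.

Yield of D: 2ξ₁ / 340.6 = 0.407 → ξ₁ = 69.31 mol/min.
Conversion of A: 1ξ₁ + 1ξ₂ = 0.468 × 340.6 = 159.4 → ξ₂ = 90.09 mol/min.
Outlet amounts (n = n₀ + Σ ν·ξ):
  A: 340.6 − 1(69.31) − 1(90.09) = 181.2
  D: 0 + 2(69.31) = 138.6
  C: 0 + 2(90.09) = 180.2
Total out = 500 mol/min; y_C = 180.2 / 500 = 0.3604.

0.36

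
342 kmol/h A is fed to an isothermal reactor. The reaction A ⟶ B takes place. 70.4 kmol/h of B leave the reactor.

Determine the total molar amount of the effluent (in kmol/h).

342 kmol/h

For B: n = n₀ + 1ξ → 70.4 = 0 + 1ξ, giving ξ = 70.4 kmol/h.
Outlet amounts (n = n₀ + ν ξ):
  A: 342 − 1(70.4) = 271.6
  B: 0 + 1(70.4) = 70.4
Total out = 271.6 + 70.4 = 342 kmol/h.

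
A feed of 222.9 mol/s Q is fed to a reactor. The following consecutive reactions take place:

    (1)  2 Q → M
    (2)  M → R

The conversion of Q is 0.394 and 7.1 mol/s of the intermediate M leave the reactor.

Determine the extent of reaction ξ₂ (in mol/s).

ξ₂ = 36.8 mol/s

Conversion of Q: Q consumed = 2ξ₁ = 0.394 × 222.9 → ξ₁ = 43.91 mol/s.
M balance: n_M = 0 + 1ξ₁ − 1ξ₂ = 7.1 → ξ₂ = (1·43.91 − 7.1)/1 = 36.81 mol/s.
Outlet amounts (n = n₀ + Σ ν·ξ):
  Q: 222.9 − 2(43.91) = 135.1
  M: 0 + 1(43.91) − 1(36.81) = 7.1
  R: 0 + 1(36.81) = 36.81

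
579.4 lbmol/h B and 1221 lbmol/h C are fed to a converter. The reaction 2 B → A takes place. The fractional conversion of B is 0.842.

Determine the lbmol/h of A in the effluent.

B reacted = 0.842 × 579.4 = 487.9 lbmol/h; ν_B = −2, so ξ = 487.9/2 = 243.9 lbmol/h.
Outlet amounts (n = n₀ + ν ξ):
  B: 579.4 − 2(243.9) = 91.55
  A: 0 + 1(243.9) = 243.9
  C: 1221 (inert)

244 lbmol/h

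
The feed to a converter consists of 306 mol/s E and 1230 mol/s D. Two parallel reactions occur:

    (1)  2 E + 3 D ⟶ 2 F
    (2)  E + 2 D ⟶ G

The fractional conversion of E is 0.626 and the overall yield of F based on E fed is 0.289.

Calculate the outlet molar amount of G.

Yield of F: 2ξ₁ / 306 = 0.289 → ξ₁ = 44.22 mol/s.
Conversion of E: 2ξ₁ + 1ξ₂ = 0.626 × 306 = 191.6 → ξ₂ = 103.1 mol/s.
Outlet amounts (n = n₀ + Σ ν·ξ):
  E: 306 − 2(44.22) − 1(103.1) = 114.4
  D: 1230 − 3(44.22) − 2(103.1) = 891.1
  F: 0 + 2(44.22) = 88.43
  G: 0 + 1(103.1) = 103.1

103 mol/s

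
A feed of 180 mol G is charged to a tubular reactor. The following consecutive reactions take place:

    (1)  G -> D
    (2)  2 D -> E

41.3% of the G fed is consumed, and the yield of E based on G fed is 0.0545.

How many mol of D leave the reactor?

54.7 mol

Conversion of G: G consumed = 1ξ₁ = 0.413 × 180 → ξ₁ = 74.34 mol.
Yield of E: 1ξ₂ / 180 = 0.0545 → ξ₂ = 9.81 mol.
Outlet amounts (n = n₀ + Σ ν·ξ):
  G: 180 − 1(74.34) = 105.7
  D: 0 + 1(74.34) − 2(9.81) = 54.72
  E: 0 + 1(9.81) = 9.81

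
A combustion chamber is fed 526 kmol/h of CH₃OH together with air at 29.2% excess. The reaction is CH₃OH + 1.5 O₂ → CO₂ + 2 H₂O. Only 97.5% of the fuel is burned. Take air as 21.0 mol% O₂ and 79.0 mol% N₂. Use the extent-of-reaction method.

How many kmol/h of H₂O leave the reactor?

1030 kmol/h

Stoichiometric O₂ = 1.5 × 526 = 789 kmol/h; O₂ fed = 789 × 1.292 = 1019 kmol/h.
N₂ fed = 1019 × 79/21 = 3835 kmol/h.
Fuel reacted = 0.975 × 526 → ξ = 512.9 kmol/h.
Outlet (n = n₀ + ν ξ):
  CH₃OH: 526 − 1(512.9) = 13.15
  O₂: 1019 − 1.5(512.9) = 250.1
  N₂: 3835 (inert)
  CO₂: 0 + 1(512.9) = 512.9
  H₂O: 0 + 2(512.9) = 1026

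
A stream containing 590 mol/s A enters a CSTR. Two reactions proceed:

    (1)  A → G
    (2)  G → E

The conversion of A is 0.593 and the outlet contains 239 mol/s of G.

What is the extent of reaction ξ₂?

ξ₂ = 111 mol/s

Conversion of A: A consumed = 1ξ₁ = 0.593 × 590 → ξ₁ = 349.9 mol/s.
G balance: n_G = 0 + 1ξ₁ − 1ξ₂ = 239 → ξ₂ = (1·349.9 − 239)/1 = 110.9 mol/s.
Outlet amounts (n = n₀ + Σ ν·ξ):
  A: 590 − 1(349.9) = 240.1
  G: 0 + 1(349.9) − 1(110.9) = 239
  E: 0 + 1(110.9) = 110.9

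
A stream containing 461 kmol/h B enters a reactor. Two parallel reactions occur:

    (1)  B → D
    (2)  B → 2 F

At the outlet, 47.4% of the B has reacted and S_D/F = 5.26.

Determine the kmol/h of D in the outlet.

200 kmol/h

Conversion of B: B consumed = 0.474 × 461 = 218.5 kmol/h = 1ξ₁ + 1ξ₂.
Selectivity: 1ξ₁ / (2ξ₂) = 5.26 → ξ₁ = 10.52 ξ₂.
Substitute: (1·10.52 + 1) ξ₂ = 218.5 → ξ₂ = 18.97 kmol/h, ξ₁ = 199.5 kmol/h.
Outlet amounts (n = n₀ + Σ ν·ξ):
  B: 461 − 1(199.5) − 1(18.97) = 242.5
  D: 0 + 1(199.5) = 199.5
  F: 0 + 2(18.97) = 37.94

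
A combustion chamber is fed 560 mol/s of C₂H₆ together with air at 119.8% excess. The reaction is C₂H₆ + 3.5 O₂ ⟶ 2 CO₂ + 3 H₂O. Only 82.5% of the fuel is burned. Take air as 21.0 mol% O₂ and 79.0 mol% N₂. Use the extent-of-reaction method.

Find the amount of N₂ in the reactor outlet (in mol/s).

16200 mol/s

Stoichiometric O₂ = 3.5 × 560 = 1960 mol/s; O₂ fed = 1960 × 2.198 = 4308 mol/s.
N₂ fed = 4308 × 79/21 = 16210 mol/s.
Fuel reacted = 0.825 × 560 → ξ = 462 mol/s.
Outlet (n = n₀ + ν ξ):
  C₂H₆: 560 − 1(462) = 98
  O₂: 4308 − 3.5(462) = 2691
  N₂: 16210 (inert)
  CO₂: 0 + 2(462) = 924
  H₂O: 0 + 3(462) = 1386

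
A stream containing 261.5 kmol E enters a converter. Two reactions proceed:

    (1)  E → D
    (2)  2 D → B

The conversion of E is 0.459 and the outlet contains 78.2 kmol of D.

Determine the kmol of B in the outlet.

20.9 kmol

Conversion of E: E consumed = 1ξ₁ = 0.459 × 261.5 → ξ₁ = 120 kmol.
D balance: n_D = 0 + 1ξ₁ − 2ξ₂ = 78.2 → ξ₂ = (1·120 − 78.2)/2 = 20.91 kmol.
Outlet amounts (n = n₀ + Σ ν·ξ):
  E: 261.5 − 1(120) = 141.5
  D: 0 + 1(120) − 2(20.91) = 78.2
  B: 0 + 1(20.91) = 20.91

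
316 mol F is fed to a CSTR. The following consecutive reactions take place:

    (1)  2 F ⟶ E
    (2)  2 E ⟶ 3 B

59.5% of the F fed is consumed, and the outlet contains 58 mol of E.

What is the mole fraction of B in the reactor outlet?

0.225

Conversion of F: F consumed = 2ξ₁ = 0.595 × 316 → ξ₁ = 94.01 mol.
E balance: n_E = 0 + 1ξ₁ − 2ξ₂ = 58 → ξ₂ = (1·94.01 − 58)/2 = 18 mol.
Outlet amounts (n = n₀ + Σ ν·ξ):
  F: 316 − 2(94.01) = 128
  E: 0 + 1(94.01) − 2(18) = 58
  B: 0 + 3(18) = 54.01
Total out = 240 mol; y_B = 54.01 / 240 = 0.2251.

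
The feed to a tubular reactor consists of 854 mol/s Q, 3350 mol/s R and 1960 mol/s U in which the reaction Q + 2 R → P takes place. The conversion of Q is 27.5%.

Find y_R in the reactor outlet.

Q reacted = 0.275 × 854 = 234.9 mol/s; ν_Q = −1, so ξ = 234.9/1 = 234.9 mol/s.
Outlet amounts (n = n₀ + ν ξ):
  Q: 854 − 1(234.9) = 619.1
  R: 3350 − 2(234.9) = 2880
  P: 0 + 1(234.9) = 234.9
  U: 1960 (inert)
Total out = 5694 mol/s; y_R = 2880 / 5694 = 0.5058.

0.506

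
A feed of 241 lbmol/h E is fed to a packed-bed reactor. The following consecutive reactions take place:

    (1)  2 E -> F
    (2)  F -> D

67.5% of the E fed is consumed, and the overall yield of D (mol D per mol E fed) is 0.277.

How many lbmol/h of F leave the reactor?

Conversion of E: E consumed = 2ξ₁ = 0.675 × 241 → ξ₁ = 81.34 lbmol/h.
Yield of D: 1ξ₂ / 241 = 0.277 → ξ₂ = 66.76 lbmol/h.
Outlet amounts (n = n₀ + Σ ν·ξ):
  E: 241 − 2(81.34) = 78.32
  F: 0 + 1(81.34) − 1(66.76) = 14.58
  D: 0 + 1(66.76) = 66.76

14.6 lbmol/h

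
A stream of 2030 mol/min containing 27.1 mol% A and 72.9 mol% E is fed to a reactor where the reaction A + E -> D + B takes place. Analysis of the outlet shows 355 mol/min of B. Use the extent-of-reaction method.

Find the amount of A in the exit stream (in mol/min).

195 mol/min

For B: n = n₀ + 1ξ → 355 = 0 + 1ξ, giving ξ = 355 mol/min.
Outlet amounts (n = n₀ + ν ξ):
  A: 550.1 − 1(355) = 195.1
  E: 1480 − 1(355) = 1125
  D: 0 + 1(355) = 355
  B: 0 + 1(355) = 355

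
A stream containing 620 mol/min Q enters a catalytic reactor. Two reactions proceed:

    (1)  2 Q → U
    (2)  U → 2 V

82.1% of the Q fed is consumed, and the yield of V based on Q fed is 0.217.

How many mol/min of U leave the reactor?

Conversion of Q: Q consumed = 2ξ₁ = 0.821 × 620 → ξ₁ = 254.5 mol/min.
Yield of V: 2ξ₂ / 620 = 0.217 → ξ₂ = 67.27 mol/min.
Outlet amounts (n = n₀ + Σ ν·ξ):
  Q: 620 − 2(254.5) = 111
  U: 0 + 1(254.5) − 1(67.27) = 187.2
  V: 0 + 2(67.27) = 134.5

187 mol/min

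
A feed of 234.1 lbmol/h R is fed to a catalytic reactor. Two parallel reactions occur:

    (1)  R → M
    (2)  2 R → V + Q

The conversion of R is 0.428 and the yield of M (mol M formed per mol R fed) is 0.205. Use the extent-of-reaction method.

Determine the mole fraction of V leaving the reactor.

0.112

Yield of M: 1ξ₁ / 234.1 = 0.205 → ξ₁ = 47.99 lbmol/h.
Conversion of R: 1ξ₁ + 2ξ₂ = 0.428 × 234.1 = 100.2 → ξ₂ = 26.1 lbmol/h.
Outlet amounts (n = n₀ + Σ ν·ξ):
  R: 234.1 − 1(47.99) − 2(26.1) = 133.9
  M: 0 + 1(47.99) = 47.99
  V: 0 + 1(26.1) = 26.1
  Q: 0 + 1(26.1) = 26.1
Total out = 234.1 lbmol/h; y_V = 26.1 / 234.1 = 0.1115.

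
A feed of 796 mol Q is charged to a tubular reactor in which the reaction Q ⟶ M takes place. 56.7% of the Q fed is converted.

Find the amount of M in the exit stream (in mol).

Q reacted = 0.567 × 796 = 451.3 mol; ν_Q = −1, so ξ = 451.3/1 = 451.3 mol.
Outlet amounts (n = n₀ + ν ξ):
  Q: 796 − 1(451.3) = 344.7
  M: 0 + 1(451.3) = 451.3

451 mol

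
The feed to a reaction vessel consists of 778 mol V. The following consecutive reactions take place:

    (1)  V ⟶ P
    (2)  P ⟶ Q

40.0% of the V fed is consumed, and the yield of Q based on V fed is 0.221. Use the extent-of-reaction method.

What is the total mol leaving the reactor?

Conversion of V: V consumed = 1ξ₁ = 0.4 × 778 → ξ₁ = 311.2 mol.
Yield of Q: 1ξ₂ / 778 = 0.221 → ξ₂ = 171.9 mol.
Outlet amounts (n = n₀ + Σ ν·ξ):
  V: 778 − 1(311.2) = 466.8
  P: 0 + 1(311.2) − 1(171.9) = 139.3
  Q: 0 + 1(171.9) = 171.9
Total out = 466.8 + 139.3 + 171.9 = 778 mol.

778 mol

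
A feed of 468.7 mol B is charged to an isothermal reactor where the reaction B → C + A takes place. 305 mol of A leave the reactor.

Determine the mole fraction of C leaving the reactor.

0.394

For A: n = n₀ + 1ξ → 305 = 0 + 1ξ, giving ξ = 305 mol.
Outlet amounts (n = n₀ + ν ξ):
  B: 468.7 − 1(305) = 163.7
  C: 0 + 1(305) = 305
  A: 0 + 1(305) = 305
Total out = 773.7 mol; y_C = 305 / 773.7 = 0.3942.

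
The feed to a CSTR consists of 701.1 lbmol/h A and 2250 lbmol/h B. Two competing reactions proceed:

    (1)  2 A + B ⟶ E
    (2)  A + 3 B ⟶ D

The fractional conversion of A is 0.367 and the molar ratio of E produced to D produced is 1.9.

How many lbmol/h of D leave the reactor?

53.6 lbmol/h

Conversion of A: A consumed = 0.367 × 701.1 = 257.3 lbmol/h = 2ξ₁ + 1ξ₂.
Selectivity: 1ξ₁ / (1ξ₂) = 1.9 → ξ₁ = 1.9 ξ₂.
Substitute: (2·1.9 + 1) ξ₂ = 257.3 → ξ₂ = 53.6 lbmol/h, ξ₁ = 101.8 lbmol/h.
Outlet amounts (n = n₀ + Σ ν·ξ):
  A: 701.1 − 2(101.8) − 1(53.6) = 443.8
  B: 2250 − 1(101.8) − 3(53.6) = 1987
  E: 0 + 1(101.8) = 101.8
  D: 0 + 1(53.6) = 53.6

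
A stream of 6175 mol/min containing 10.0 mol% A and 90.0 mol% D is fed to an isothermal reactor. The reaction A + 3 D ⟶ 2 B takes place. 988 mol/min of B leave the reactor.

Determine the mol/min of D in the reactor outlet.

For B: n = n₀ + 2ξ → 988 = 0 + 2ξ, giving ξ = 494 mol/min.
Outlet amounts (n = n₀ + ν ξ):
  A: 617.5 − 1(494) = 123.5
  D: 5558 − 3(494) = 4076
  B: 0 + 2(494) = 988

4080 mol/min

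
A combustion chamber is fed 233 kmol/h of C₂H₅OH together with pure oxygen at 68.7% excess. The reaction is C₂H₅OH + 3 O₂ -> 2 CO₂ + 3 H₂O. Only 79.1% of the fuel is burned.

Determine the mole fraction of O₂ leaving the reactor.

Stoichiometric O₂ = 3 × 233 = 699 kmol/h; O₂ fed = 699 × 1.687 = 1179 kmol/h.
Fuel reacted = 0.791 × 233 → ξ = 184.3 kmol/h.
Outlet (n = n₀ + ν ξ):
  C₂H₅OH: 233 − 1(184.3) = 48.7
  O₂: 1179 − 3(184.3) = 626.3
  CO₂: 0 + 2(184.3) = 368.6
  H₂O: 0 + 3(184.3) = 552.9
Total out = 1597 kmol/h; y_O₂ = 626.3 / 1597 = 0.3923.

0.392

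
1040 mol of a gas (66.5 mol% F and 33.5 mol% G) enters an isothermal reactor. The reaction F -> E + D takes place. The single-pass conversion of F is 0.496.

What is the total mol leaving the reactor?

F reacted = 0.496 × 691.6 = 343 mol; ν_F = −1, so ξ = 343/1 = 343 mol.
Outlet amounts (n = n₀ + ν ξ):
  F: 691.6 − 1(343) = 348.6
  E: 0 + 1(343) = 343
  D: 0 + 1(343) = 343
  G: 348.4 (inert)
Total out = 348.6 + 343 + 343 + 348.4 = 1383 mol.

1380 mol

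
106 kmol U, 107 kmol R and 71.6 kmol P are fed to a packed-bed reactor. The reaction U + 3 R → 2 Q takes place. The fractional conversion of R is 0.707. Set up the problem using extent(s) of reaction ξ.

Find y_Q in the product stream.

0.215

R reacted = 0.707 × 107 = 75.65 kmol; ν_R = −3, so ξ = 75.65/3 = 25.22 kmol.
Outlet amounts (n = n₀ + ν ξ):
  U: 106 − 1(25.22) = 80.78
  R: 107 − 3(25.22) = 31.35
  Q: 0 + 2(25.22) = 50.43
  P: 71.6 (inert)
Total out = 234.2 kmol; y_Q = 50.43 / 234.2 = 0.2154.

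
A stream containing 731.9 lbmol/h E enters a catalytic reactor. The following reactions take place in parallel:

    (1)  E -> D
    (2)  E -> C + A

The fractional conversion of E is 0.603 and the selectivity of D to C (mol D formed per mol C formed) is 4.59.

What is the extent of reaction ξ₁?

ξ₁ = 362 lbmol/h

Conversion of E: E consumed = 0.603 × 731.9 = 441.3 lbmol/h = 1ξ₁ + 1ξ₂.
Selectivity: 1ξ₁ / (1ξ₂) = 4.59 → ξ₁ = 4.59 ξ₂.
Substitute: (1·4.59 + 1) ξ₂ = 441.3 → ξ₂ = 78.95 lbmol/h, ξ₁ = 362.4 lbmol/h.
Outlet amounts (n = n₀ + Σ ν·ξ):
  E: 731.9 − 1(362.4) − 1(78.95) = 290.6
  D: 0 + 1(362.4) = 362.4
  C: 0 + 1(78.95) = 78.95
  A: 0 + 1(78.95) = 78.95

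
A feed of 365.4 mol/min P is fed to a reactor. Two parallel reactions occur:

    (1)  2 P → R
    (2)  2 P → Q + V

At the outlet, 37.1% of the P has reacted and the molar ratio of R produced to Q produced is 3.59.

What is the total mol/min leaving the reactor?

312 mol/min

Conversion of P: P consumed = 0.371 × 365.4 = 135.6 mol/min = 2ξ₁ + 2ξ₂.
Selectivity: 1ξ₁ / (1ξ₂) = 3.59 → ξ₁ = 3.59 ξ₂.
Substitute: (2·3.59 + 2) ξ₂ = 135.6 → ξ₂ = 14.77 mol/min, ξ₁ = 53.01 mol/min.
Outlet amounts (n = n₀ + Σ ν·ξ):
  P: 365.4 − 2(53.01) − 2(14.77) = 229.8
  R: 0 + 1(53.01) = 53.01
  Q: 0 + 1(14.77) = 14.77
  V: 0 + 1(14.77) = 14.77
Total out = 229.8 + 53.01 + 14.77 + 14.77 = 312.4 mol/min.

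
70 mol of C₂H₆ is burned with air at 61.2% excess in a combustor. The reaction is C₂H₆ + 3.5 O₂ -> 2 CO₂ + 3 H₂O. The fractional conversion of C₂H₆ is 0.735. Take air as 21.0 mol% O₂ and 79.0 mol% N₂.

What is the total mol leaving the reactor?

Stoichiometric O₂ = 3.5 × 70 = 245 mol; O₂ fed = 245 × 1.612 = 394.9 mol.
N₂ fed = 394.9 × 79/21 = 1486 mol.
Fuel reacted = 0.735 × 70 → ξ = 51.45 mol.
Outlet (n = n₀ + ν ξ):
  C₂H₆: 70 − 1(51.45) = 18.55
  O₂: 394.9 − 3.5(51.45) = 214.9
  N₂: 1486 (inert)
  CO₂: 0 + 2(51.45) = 102.9
  H₂O: 0 + 3(51.45) = 154.3
Total out = 18.55 + 214.9 + 1486 + 102.9 + 154.3 = 1976 mol.

1980 mol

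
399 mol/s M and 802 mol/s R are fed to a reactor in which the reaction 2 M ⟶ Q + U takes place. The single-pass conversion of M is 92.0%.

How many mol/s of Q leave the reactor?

184 mol/s

M reacted = 0.92 × 399 = 367.1 mol/s; ν_M = −2, so ξ = 367.1/2 = 183.5 mol/s.
Outlet amounts (n = n₀ + ν ξ):
  M: 399 − 2(183.5) = 31.92
  Q: 0 + 1(183.5) = 183.5
  U: 0 + 1(183.5) = 183.5
  R: 802 (inert)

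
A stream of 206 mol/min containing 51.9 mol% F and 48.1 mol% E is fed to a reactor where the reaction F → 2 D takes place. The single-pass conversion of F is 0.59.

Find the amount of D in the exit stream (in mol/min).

126 mol/min

F reacted = 0.59 × 106.9 = 63.08 mol/min; ν_F = −1, so ξ = 63.08/1 = 63.08 mol/min.
Outlet amounts (n = n₀ + ν ξ):
  F: 106.9 − 1(63.08) = 43.83
  D: 0 + 2(63.08) = 126.2
  E: 99.09 (inert)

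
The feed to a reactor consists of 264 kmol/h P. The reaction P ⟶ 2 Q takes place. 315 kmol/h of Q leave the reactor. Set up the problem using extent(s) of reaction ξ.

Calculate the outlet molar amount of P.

For Q: n = n₀ + 2ξ → 315 = 0 + 2ξ, giving ξ = 157.5 kmol/h.
Outlet amounts (n = n₀ + ν ξ):
  P: 264 − 1(157.5) = 106.5
  Q: 0 + 2(157.5) = 315

106 kmol/h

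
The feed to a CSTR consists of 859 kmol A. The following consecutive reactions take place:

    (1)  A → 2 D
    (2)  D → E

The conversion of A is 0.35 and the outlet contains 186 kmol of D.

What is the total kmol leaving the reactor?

Conversion of A: A consumed = 1ξ₁ = 0.35 × 859 → ξ₁ = 300.6 kmol.
D balance: n_D = 0 + 2ξ₁ − 1ξ₂ = 186 → ξ₂ = (2·300.6 − 186)/1 = 415.3 kmol.
Outlet amounts (n = n₀ + Σ ν·ξ):
  A: 859 − 1(300.6) = 558.4
  D: 0 + 2(300.6) − 1(415.3) = 186
  E: 0 + 1(415.3) = 415.3
Total out = 558.4 + 186 + 415.3 = 1160 kmol.

1160 kmol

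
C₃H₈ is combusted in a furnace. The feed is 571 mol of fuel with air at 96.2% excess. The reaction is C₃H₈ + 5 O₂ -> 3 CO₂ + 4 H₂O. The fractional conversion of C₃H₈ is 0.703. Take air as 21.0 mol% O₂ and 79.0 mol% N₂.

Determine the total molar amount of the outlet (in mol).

Stoichiometric O₂ = 5 × 571 = 2855 mol; O₂ fed = 2855 × 1.962 = 5602 mol.
N₂ fed = 5602 × 79/21 = 21070 mol.
Fuel reacted = 0.703 × 571 → ξ = 401.4 mol.
Outlet (n = n₀ + ν ξ):
  C₃H₈: 571 − 1(401.4) = 169.6
  O₂: 5602 − 5(401.4) = 3594
  N₂: 21070 (inert)
  CO₂: 0 + 3(401.4) = 1204
  H₂O: 0 + 4(401.4) = 1606
Total out = 169.6 + 3594 + 21070 + 1204 + 1606 = 27650 mol.

27600 mol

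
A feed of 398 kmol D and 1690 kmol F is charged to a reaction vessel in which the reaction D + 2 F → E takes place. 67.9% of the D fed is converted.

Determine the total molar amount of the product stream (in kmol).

D reacted = 0.679 × 398 = 270.2 kmol; ν_D = −1, so ξ = 270.2/1 = 270.2 kmol.
Outlet amounts (n = n₀ + ν ξ):
  D: 398 − 1(270.2) = 127.8
  F: 1690 − 2(270.2) = 1150
  E: 0 + 1(270.2) = 270.2
Total out = 127.8 + 1150 + 270.2 = 1548 kmol.

1550 kmol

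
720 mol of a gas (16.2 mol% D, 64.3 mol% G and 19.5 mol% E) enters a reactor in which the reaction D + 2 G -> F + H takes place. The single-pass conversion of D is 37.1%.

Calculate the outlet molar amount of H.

D reacted = 0.371 × 116.6 = 43.27 mol; ν_D = −1, so ξ = 43.27/1 = 43.27 mol.
Outlet amounts (n = n₀ + ν ξ):
  D: 116.6 − 1(43.27) = 73.37
  G: 463 − 2(43.27) = 376.4
  F: 0 + 1(43.27) = 43.27
  H: 0 + 1(43.27) = 43.27
  E: 140.4 (inert)

43.3 mol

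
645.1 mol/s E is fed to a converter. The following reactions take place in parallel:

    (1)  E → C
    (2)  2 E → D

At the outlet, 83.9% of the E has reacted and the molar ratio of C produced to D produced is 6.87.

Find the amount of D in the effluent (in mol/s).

61 mol/s

Conversion of E: E consumed = 0.839 × 645.1 = 541.2 mol/s = 1ξ₁ + 2ξ₂.
Selectivity: 1ξ₁ / (1ξ₂) = 6.87 → ξ₁ = 6.87 ξ₂.
Substitute: (1·6.87 + 2) ξ₂ = 541.2 → ξ₂ = 61.02 mol/s, ξ₁ = 419.2 mol/s.
Outlet amounts (n = n₀ + Σ ν·ξ):
  E: 645.1 − 1(419.2) − 2(61.02) = 103.9
  C: 0 + 1(419.2) = 419.2
  D: 0 + 1(61.02) = 61.02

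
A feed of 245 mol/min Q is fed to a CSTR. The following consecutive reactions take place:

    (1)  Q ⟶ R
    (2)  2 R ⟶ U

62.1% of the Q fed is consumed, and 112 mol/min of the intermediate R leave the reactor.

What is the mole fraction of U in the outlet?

Conversion of Q: Q consumed = 1ξ₁ = 0.621 × 245 → ξ₁ = 152.1 mol/min.
R balance: n_R = 0 + 1ξ₁ − 2ξ₂ = 112 → ξ₂ = (1·152.1 − 112)/2 = 20.07 mol/min.
Outlet amounts (n = n₀ + Σ ν·ξ):
  Q: 245 − 1(152.1) = 92.85
  R: 0 + 1(152.1) − 2(20.07) = 112
  U: 0 + 1(20.07) = 20.07
Total out = 224.9 mol/min; y_U = 20.07 / 224.9 = 0.08924.

0.0892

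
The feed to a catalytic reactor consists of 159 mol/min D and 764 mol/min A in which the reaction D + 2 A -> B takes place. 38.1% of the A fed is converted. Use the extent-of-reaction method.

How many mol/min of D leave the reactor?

13.5 mol/min

A reacted = 0.381 × 764 = 291.1 mol/min; ν_A = −2, so ξ = 291.1/2 = 145.5 mol/min.
Outlet amounts (n = n₀ + ν ξ):
  D: 159 − 1(145.5) = 13.46
  A: 764 − 2(145.5) = 472.9
  B: 0 + 1(145.5) = 145.5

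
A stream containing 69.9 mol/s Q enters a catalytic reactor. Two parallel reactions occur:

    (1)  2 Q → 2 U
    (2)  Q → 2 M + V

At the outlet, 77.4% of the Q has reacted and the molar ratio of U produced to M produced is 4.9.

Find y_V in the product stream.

Conversion of Q: Q consumed = 0.774 × 69.9 = 54.1 mol/s = 2ξ₁ + 1ξ₂.
Selectivity: 2ξ₁ / (2ξ₂) = 4.9 → ξ₁ = 4.9 ξ₂.
Substitute: (2·4.9 + 1) ξ₂ = 54.1 → ξ₂ = 5.01 mol/s, ξ₁ = 24.55 mol/s.
Outlet amounts (n = n₀ + Σ ν·ξ):
  Q: 69.9 − 2(24.55) − 1(5.01) = 15.8
  U: 0 + 2(24.55) = 49.09
  M: 0 + 2(5.01) = 10.02
  V: 0 + 1(5.01) = 5.01
Total out = 79.92 mol/s; y_V = 5.01 / 79.92 = 0.06268.

0.0627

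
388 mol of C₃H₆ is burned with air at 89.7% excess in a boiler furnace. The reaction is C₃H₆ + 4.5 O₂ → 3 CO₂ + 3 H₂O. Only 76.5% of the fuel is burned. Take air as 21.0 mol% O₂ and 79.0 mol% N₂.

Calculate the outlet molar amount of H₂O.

890 mol

Stoichiometric O₂ = 4.5 × 388 = 1746 mol; O₂ fed = 1746 × 1.897 = 3312 mol.
N₂ fed = 3312 × 79/21 = 12460 mol.
Fuel reacted = 0.765 × 388 → ξ = 296.8 mol.
Outlet (n = n₀ + ν ξ):
  C₃H₆: 388 − 1(296.8) = 91.18
  O₂: 3312 − 4.5(296.8) = 1976
  N₂: 12460 (inert)
  CO₂: 0 + 3(296.8) = 890.5
  H₂O: 0 + 3(296.8) = 890.5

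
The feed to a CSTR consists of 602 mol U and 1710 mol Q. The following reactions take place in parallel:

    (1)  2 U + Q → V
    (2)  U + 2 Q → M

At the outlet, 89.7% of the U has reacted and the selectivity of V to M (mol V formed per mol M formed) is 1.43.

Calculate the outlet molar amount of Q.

Conversion of U: U consumed = 0.897 × 602 = 540 mol = 2ξ₁ + 1ξ₂.
Selectivity: 1ξ₁ / (1ξ₂) = 1.43 → ξ₁ = 1.43 ξ₂.
Substitute: (2·1.43 + 1) ξ₂ = 540 → ξ₂ = 139.9 mol, ξ₁ = 200 mol.
Outlet amounts (n = n₀ + Σ ν·ξ):
  U: 602 − 2(200) − 1(139.9) = 62.01
  Q: 1710 − 1(200) − 2(139.9) = 1230
  V: 0 + 1(200) = 200
  M: 0 + 1(139.9) = 139.9

1230 mol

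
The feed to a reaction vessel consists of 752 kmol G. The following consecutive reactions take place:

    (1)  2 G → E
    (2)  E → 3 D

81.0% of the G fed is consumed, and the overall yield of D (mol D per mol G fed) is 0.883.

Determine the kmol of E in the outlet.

Conversion of G: G consumed = 2ξ₁ = 0.81 × 752 → ξ₁ = 304.6 kmol.
Yield of D: 3ξ₂ / 752 = 0.883 → ξ₂ = 221.3 kmol.
Outlet amounts (n = n₀ + Σ ν·ξ):
  G: 752 − 2(304.6) = 142.9
  E: 0 + 1(304.6) − 1(221.3) = 83.22
  D: 0 + 3(221.3) = 664

83.2 kmol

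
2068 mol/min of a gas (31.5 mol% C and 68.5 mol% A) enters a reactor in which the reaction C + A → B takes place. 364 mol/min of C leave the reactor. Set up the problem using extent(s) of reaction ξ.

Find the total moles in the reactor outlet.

For C: n = n₀ − 1ξ → 364 = 651.4 − 1ξ, giving ξ = 287.4 mol/min.
Outlet amounts (n = n₀ + ν ξ):
  C: 651.4 − 1(287.4) = 364
  A: 1417 − 1(287.4) = 1129
  B: 0 + 1(287.4) = 287.4
Total out = 364 + 1129 + 287.4 = 1781 mol/min.

1780 mol/min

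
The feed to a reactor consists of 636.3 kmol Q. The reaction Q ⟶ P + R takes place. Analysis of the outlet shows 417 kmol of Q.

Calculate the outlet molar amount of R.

219 kmol

For Q: n = n₀ − 1ξ → 417 = 636.3 − 1ξ, giving ξ = 219.3 kmol.
Outlet amounts (n = n₀ + ν ξ):
  Q: 636.3 − 1(219.3) = 417
  P: 0 + 1(219.3) = 219.3
  R: 0 + 1(219.3) = 219.3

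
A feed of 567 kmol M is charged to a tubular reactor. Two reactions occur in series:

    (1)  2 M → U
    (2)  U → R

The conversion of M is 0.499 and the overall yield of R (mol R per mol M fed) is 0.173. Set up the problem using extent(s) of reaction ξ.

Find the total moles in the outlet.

426 kmol

Conversion of M: M consumed = 2ξ₁ = 0.499 × 567 → ξ₁ = 141.5 kmol.
Yield of R: 1ξ₂ / 567 = 0.173 → ξ₂ = 98.09 kmol.
Outlet amounts (n = n₀ + Σ ν·ξ):
  M: 567 − 2(141.5) = 284.1
  U: 0 + 1(141.5) − 1(98.09) = 43.38
  R: 0 + 1(98.09) = 98.09
Total out = 284.1 + 43.38 + 98.09 = 425.5 kmol.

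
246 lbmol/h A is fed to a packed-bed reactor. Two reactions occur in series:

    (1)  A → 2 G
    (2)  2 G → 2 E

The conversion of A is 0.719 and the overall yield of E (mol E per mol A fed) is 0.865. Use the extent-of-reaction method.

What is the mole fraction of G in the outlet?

0.333

Conversion of A: A consumed = 1ξ₁ = 0.719 × 246 → ξ₁ = 176.9 lbmol/h.
Yield of E: 2ξ₂ / 246 = 0.865 → ξ₂ = 106.4 lbmol/h.
Outlet amounts (n = n₀ + Σ ν·ξ):
  A: 246 − 1(176.9) = 69.13
  G: 0 + 2(176.9) − 2(106.4) = 141
  E: 0 + 2(106.4) = 212.8
Total out = 422.9 lbmol/h; y_G = 141 / 422.9 = 0.3333.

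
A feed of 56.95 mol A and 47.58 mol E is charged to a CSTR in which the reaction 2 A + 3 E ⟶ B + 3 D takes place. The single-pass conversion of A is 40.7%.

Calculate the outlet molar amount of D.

34.8 mol

A reacted = 0.407 × 56.95 = 23.18 mol; ν_A = −2, so ξ = 23.18/2 = 11.59 mol.
Outlet amounts (n = n₀ + ν ξ):
  A: 56.95 − 2(11.59) = 33.77
  E: 47.58 − 3(11.59) = 12.81
  B: 0 + 1(11.59) = 11.59
  D: 0 + 3(11.59) = 34.77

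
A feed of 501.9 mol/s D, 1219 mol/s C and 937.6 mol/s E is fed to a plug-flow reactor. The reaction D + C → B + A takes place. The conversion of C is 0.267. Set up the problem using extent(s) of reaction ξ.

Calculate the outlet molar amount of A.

325 mol/s

C reacted = 0.267 × 1219 = 325.5 mol/s; ν_C = −1, so ξ = 325.5/1 = 325.5 mol/s.
Outlet amounts (n = n₀ + ν ξ):
  D: 501.9 − 1(325.5) = 176.4
  C: 1219 − 1(325.5) = 893.5
  B: 0 + 1(325.5) = 325.5
  A: 0 + 1(325.5) = 325.5
  E: 937.6 (inert)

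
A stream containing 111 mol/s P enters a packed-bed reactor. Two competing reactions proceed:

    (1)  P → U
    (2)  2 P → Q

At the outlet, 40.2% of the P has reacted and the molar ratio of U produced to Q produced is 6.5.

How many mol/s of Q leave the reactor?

Conversion of P: P consumed = 0.402 × 111 = 44.62 mol/s = 1ξ₁ + 2ξ₂.
Selectivity: 1ξ₁ / (1ξ₂) = 6.5 → ξ₁ = 6.5 ξ₂.
Substitute: (1·6.5 + 2) ξ₂ = 44.62 → ξ₂ = 5.25 mol/s, ξ₁ = 34.12 mol/s.
Outlet amounts (n = n₀ + Σ ν·ξ):
  P: 111 − 1(34.12) − 2(5.25) = 66.38
  U: 0 + 1(34.12) = 34.12
  Q: 0 + 1(5.25) = 5.25

5.25 mol/s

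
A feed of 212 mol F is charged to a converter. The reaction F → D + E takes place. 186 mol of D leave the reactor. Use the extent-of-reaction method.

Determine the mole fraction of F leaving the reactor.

For D: n = n₀ + 1ξ → 186 = 0 + 1ξ, giving ξ = 186 mol.
Outlet amounts (n = n₀ + ν ξ):
  F: 212 − 1(186) = 26
  D: 0 + 1(186) = 186
  E: 0 + 1(186) = 186
Total out = 398 mol; y_F = 26 / 398 = 0.06533.

0.0653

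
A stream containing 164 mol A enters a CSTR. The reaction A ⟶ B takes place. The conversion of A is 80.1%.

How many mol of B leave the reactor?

131 mol

A reacted = 0.801 × 164 = 131.4 mol; ν_A = −1, so ξ = 131.4/1 = 131.4 mol.
Outlet amounts (n = n₀ + ν ξ):
  A: 164 − 1(131.4) = 32.64
  B: 0 + 1(131.4) = 131.4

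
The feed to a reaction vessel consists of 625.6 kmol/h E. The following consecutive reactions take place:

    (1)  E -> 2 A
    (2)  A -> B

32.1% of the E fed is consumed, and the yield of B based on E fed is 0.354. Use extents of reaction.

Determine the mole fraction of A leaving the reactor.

0.218

Conversion of E: E consumed = 1ξ₁ = 0.321 × 625.6 → ξ₁ = 200.8 kmol/h.
Yield of B: 1ξ₂ / 625.6 = 0.354 → ξ₂ = 221.5 kmol/h.
Outlet amounts (n = n₀ + Σ ν·ξ):
  E: 625.6 − 1(200.8) = 424.8
  A: 0 + 2(200.8) − 1(221.5) = 180.2
  B: 0 + 1(221.5) = 221.5
Total out = 826.4 kmol/h; y_A = 180.2 / 826.4 = 0.218.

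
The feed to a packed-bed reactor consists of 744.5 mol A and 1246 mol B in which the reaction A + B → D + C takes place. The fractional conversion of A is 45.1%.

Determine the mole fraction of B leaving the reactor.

A reacted = 0.451 × 744.5 = 335.8 mol; ν_A = −1, so ξ = 335.8/1 = 335.8 mol.
Outlet amounts (n = n₀ + ν ξ):
  A: 744.5 − 1(335.8) = 408.7
  B: 1246 − 1(335.8) = 910.2
  D: 0 + 1(335.8) = 335.8
  C: 0 + 1(335.8) = 335.8
Total out = 1990 mol; y_B = 910.2 / 1990 = 0.4573.

0.457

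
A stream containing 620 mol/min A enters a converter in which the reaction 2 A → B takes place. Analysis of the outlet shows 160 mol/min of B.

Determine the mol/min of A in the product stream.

For B: n = n₀ + 1ξ → 160 = 0 + 1ξ, giving ξ = 160 mol/min.
Outlet amounts (n = n₀ + ν ξ):
  A: 620 − 2(160) = 300
  B: 0 + 1(160) = 160

300 mol/min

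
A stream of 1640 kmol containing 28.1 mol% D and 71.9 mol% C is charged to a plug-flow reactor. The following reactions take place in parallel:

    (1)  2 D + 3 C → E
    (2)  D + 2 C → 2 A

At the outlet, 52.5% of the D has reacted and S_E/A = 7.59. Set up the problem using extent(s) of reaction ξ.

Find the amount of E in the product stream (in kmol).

117 kmol

Conversion of D: D consumed = 0.525 × 460.8 = 241.9 kmol = 2ξ₁ + 1ξ₂.
Selectivity: 1ξ₁ / (2ξ₂) = 7.59 → ξ₁ = 15.18 ξ₂.
Substitute: (2·15.18 + 1) ξ₂ = 241.9 → ξ₂ = 7.715 kmol, ξ₁ = 117.1 kmol.
Outlet amounts (n = n₀ + Σ ν·ξ):
  D: 460.8 − 2(117.1) − 1(7.715) = 218.9
  C: 1179 − 3(117.1) − 2(7.715) = 812.4
  E: 0 + 1(117.1) = 117.1
  A: 0 + 2(7.715) = 15.43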